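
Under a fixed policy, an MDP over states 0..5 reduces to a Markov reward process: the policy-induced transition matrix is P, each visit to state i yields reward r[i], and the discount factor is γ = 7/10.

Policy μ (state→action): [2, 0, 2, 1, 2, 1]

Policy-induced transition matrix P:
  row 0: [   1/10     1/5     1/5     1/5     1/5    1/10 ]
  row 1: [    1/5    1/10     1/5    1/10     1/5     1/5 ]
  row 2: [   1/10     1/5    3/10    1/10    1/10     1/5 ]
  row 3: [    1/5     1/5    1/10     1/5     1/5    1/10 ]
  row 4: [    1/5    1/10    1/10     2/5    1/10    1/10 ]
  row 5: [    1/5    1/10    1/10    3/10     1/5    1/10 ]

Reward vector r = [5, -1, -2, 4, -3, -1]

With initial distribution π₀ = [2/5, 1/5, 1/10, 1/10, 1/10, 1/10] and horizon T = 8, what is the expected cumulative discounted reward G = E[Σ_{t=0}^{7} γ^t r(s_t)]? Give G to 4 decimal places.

t=0: π = [0.4000, 0.2000, 0.1000, 0.1000, 0.1000, 0.1000], E[r] = 1.6000, γ^t·E[r] = 1.600000, running G = 1.600000
t=1: π = [0.1500, 0.1600, 0.1800, 0.2000, 0.1800, 0.1300], E[r] = 0.3600, γ^t·E[r] = 0.252000, running G = 1.852000
t=2: π = [0.1670, 0.1530, 0.1670, 0.2150, 0.1640, 0.1340], E[r] = 0.5820, γ^t·E[r] = 0.285180, running G = 2.137180
t=3: π = [0.1666, 0.1549, 0.1654, 0.2142, 0.1669, 0.1320], E[r] = 0.5714, γ^t·E[r] = 0.195990, running G = 2.333170
t=4: π = [0.1668, 0.1546, 0.1652, 0.2146, 0.1668, 0.1320], E[r] = 0.5748, γ^t·E[r] = 0.138005, running G = 2.471175
t=5: π = [0.1668, 0.1547, 0.1652, 0.2146, 0.1668, 0.1320], E[r] = 0.5749, γ^t·E[r] = 0.096616, running G = 2.567791
t=6: π = [0.1668, 0.1547, 0.1652, 0.2146, 0.1668, 0.1320], E[r] = 0.5749, γ^t·E[r] = 0.067636, running G = 2.635426
t=7: π = [0.1668, 0.1547, 0.1652, 0.2146, 0.1668, 0.1320], E[r] = 0.5749, γ^t·E[r] = 0.047345, running G = 2.682771

G = 2.6828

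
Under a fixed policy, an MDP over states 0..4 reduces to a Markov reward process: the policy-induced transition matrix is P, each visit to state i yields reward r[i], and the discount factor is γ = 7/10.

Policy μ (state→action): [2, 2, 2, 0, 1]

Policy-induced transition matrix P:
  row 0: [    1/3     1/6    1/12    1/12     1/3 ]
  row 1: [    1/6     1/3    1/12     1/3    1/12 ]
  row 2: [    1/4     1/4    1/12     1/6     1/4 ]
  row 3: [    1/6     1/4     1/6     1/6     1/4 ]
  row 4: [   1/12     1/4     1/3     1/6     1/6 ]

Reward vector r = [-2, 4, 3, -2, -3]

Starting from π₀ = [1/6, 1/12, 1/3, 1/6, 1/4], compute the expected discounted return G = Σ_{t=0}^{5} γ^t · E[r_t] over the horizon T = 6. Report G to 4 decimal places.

t=0: π = [0.1667, 0.0833, 0.3333, 0.1667, 0.2500], E[r] = -0.0833, γ^t·E[r] = -0.083333, running G = -0.083333
t=1: π = [0.2014, 0.2431, 0.1597, 0.1667, 0.2292], E[r] = 0.0278, γ^t·E[r] = 0.019444, running G = -0.063889
t=2: π = [0.1944, 0.2535, 0.1545, 0.1904, 0.2072], E[r] = 0.0862, γ^t·E[r] = 0.042251, running G = -0.021638
t=3: π = [0.1947, 0.2549, 0.1510, 0.1927, 0.2067], E[r] = 0.0778, γ^t·E[r] = 0.026681, running G = 0.005043
t=4: π = [0.1945, 0.2550, 0.1511, 0.1929, 0.2065], E[r] = 0.0789, γ^t·E[r] = 0.018952, running G = 0.023995
t=5: π = [0.1945, 0.2550, 0.1510, 0.1930, 0.2065], E[r] = 0.0790, γ^t·E[r] = 0.013273, running G = 0.037268

G = 0.0373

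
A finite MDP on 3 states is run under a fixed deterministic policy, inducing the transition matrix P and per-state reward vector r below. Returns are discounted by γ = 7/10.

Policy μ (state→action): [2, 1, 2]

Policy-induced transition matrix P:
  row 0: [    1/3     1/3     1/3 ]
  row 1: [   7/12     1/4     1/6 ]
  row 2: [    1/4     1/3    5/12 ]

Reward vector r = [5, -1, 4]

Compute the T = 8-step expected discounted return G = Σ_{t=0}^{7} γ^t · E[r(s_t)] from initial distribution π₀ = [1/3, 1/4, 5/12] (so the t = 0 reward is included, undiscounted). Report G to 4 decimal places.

G = 9.1449

t=0: π = [0.3333, 0.2500, 0.4167], E[r] = 3.0833, γ^t·E[r] = 3.083333, running G = 3.083333
t=1: π = [0.3611, 0.3125, 0.3264], E[r] = 2.7986, γ^t·E[r] = 1.959028, running G = 5.042361
t=2: π = [0.3843, 0.3073, 0.3084], E[r] = 2.8478, γ^t·E[r] = 1.395422, running G = 6.437784
t=3: π = [0.3845, 0.3077, 0.3078], E[r] = 2.8458, γ^t·E[r] = 0.976118, running G = 7.413901
t=4: π = [0.3846, 0.3077, 0.3077], E[r] = 2.8462, γ^t·E[r] = 0.683364, running G = 8.097265
t=5: π = [0.3846, 0.3077, 0.3077], E[r] = 2.8462, γ^t·E[r] = 0.478353, running G = 8.575618
t=6: π = [0.3846, 0.3077, 0.3077], E[r] = 2.8462, γ^t·E[r] = 0.334847, running G = 8.910465
t=7: π = [0.3846, 0.3077, 0.3077], E[r] = 2.8462, γ^t·E[r] = 0.234393, running G = 9.144858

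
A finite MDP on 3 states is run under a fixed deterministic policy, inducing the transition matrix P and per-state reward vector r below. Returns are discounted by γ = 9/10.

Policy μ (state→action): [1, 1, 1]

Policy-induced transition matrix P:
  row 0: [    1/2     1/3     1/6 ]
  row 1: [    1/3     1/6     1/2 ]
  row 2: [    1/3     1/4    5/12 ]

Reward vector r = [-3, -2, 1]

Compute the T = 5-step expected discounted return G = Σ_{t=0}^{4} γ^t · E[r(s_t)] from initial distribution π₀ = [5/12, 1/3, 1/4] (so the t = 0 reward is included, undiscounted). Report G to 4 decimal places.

t=0: π = [0.4167, 0.3333, 0.2500], E[r] = -1.6667, γ^t·E[r] = -1.666667, running G = -1.666667
t=1: π = [0.4028, 0.2569, 0.3403], E[r] = -1.3819, γ^t·E[r] = -1.243750, running G = -2.910417
t=2: π = [0.4005, 0.2622, 0.3374], E[r] = -1.3883, γ^t·E[r] = -1.124531, running G = -4.034948
t=3: π = [0.4001, 0.2615, 0.3384], E[r] = -1.3849, γ^t·E[r] = -1.009582, running G = -5.044530
t=4: π = [0.4000, 0.2615, 0.3384], E[r] = -1.3847, γ^t·E[r] = -0.908495, running G = -5.953025

G = -5.9530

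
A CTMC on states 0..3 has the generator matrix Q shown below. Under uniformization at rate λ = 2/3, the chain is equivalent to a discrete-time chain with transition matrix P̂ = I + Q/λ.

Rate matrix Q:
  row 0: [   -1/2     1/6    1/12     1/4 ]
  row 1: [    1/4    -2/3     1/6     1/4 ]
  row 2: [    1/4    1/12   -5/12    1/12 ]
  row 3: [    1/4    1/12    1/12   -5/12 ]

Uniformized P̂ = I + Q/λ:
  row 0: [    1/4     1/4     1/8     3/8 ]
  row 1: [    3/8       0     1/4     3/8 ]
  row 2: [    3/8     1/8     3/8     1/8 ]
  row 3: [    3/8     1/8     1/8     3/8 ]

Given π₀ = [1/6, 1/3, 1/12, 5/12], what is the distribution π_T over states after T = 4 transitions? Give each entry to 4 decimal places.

π = [0.3333, 0.1484, 0.1910, 0.3273]

t=0: π = [0.1667, 0.3333, 0.0833, 0.4167]
t=1: π = [0.3542, 0.1042, 0.1875, 0.3542]
t=2: π = [0.3307, 0.1563, 0.1849, 0.3281]
t=3: π = [0.3337, 0.1468, 0.1908, 0.3288]
t=4: π = [0.3333, 0.1484, 0.1910, 0.3273]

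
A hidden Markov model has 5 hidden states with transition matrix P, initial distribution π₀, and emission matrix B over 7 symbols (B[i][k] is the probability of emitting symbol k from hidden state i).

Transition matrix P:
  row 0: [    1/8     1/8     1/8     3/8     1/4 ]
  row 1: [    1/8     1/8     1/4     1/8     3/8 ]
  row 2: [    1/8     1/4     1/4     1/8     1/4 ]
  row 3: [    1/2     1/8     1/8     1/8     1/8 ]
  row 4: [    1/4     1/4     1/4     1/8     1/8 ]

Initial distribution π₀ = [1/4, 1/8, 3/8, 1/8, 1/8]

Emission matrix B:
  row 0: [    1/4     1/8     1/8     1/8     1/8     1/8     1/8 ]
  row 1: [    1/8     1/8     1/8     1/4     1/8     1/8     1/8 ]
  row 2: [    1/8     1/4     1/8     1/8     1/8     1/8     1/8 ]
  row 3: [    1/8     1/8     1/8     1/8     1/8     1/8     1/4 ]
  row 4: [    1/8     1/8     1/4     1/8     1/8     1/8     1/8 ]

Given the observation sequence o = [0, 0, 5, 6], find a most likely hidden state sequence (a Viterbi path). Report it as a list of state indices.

t=0: δ = [6.250e-02, 1.562e-02, 4.688e-02, 1.562e-02, 1.562e-02]  (obs o_0=0)
t=1: δ = [1.953e-03, 1.465e-03, 1.465e-03, 2.930e-03, 1.953e-03]  ψ = [0, 2, 2, 0, 0]  (obs o_1=0)
t=2: δ = [1.831e-04, 6.104e-05, 6.104e-05, 9.155e-05, 6.866e-05]  ψ = [3, 4, 4, 0, 1]  (obs o_2=5)
t=3: δ = [5.722e-06, 2.861e-06, 2.861e-06, 1.717e-05, 5.722e-06]  ψ = [3, 0, 0, 0, 0]  (obs o_3=6)
backtrack: best end state = 3; path = [0, 3, 0, 3]

path = [0, 3, 0, 3]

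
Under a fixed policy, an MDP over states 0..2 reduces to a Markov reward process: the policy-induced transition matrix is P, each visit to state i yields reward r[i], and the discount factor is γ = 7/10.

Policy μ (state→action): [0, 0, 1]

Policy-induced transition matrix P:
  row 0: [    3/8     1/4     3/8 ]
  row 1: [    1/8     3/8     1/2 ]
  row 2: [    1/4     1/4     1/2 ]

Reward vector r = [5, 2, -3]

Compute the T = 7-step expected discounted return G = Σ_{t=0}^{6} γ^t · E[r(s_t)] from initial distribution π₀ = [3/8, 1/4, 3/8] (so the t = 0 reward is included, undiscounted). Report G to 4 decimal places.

t=0: π = [0.3750, 0.2500, 0.3750], E[r] = 1.2500, γ^t·E[r] = 1.250000, running G = 1.250000
t=1: π = [0.2656, 0.2813, 0.4531], E[r] = 0.5313, γ^t·E[r] = 0.371875, running G = 1.621875
t=2: π = [0.2480, 0.2852, 0.4668], E[r] = 0.4102, γ^t·E[r] = 0.200977, running G = 1.822852
t=3: π = [0.2454, 0.2856, 0.4690], E[r] = 0.3911, γ^t·E[r] = 0.134152, running G = 1.957003
t=4: π = [0.2450, 0.2857, 0.4693], E[r] = 0.3882, γ^t·E[r] = 0.093218, running G = 2.050221
t=5: π = [0.2449, 0.2857, 0.4694], E[r] = 0.3878, γ^t·E[r] = 0.065182, running G = 2.115403
t=6: π = [0.2449, 0.2857, 0.4694], E[r] = 0.3878, γ^t·E[r] = 0.045620, running G = 2.161023

G = 2.1610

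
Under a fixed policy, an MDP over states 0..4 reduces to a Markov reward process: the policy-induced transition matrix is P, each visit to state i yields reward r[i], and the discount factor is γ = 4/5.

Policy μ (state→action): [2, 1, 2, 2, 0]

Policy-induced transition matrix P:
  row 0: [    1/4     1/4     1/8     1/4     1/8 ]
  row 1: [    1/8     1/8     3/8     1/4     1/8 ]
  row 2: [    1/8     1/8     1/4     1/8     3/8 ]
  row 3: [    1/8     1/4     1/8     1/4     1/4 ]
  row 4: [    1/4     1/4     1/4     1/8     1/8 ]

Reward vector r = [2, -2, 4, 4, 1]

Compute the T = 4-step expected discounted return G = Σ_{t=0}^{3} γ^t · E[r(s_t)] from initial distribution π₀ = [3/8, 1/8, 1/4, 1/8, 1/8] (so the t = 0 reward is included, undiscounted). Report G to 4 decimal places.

t=0: π = [0.3750, 0.1250, 0.2500, 0.1250, 0.1250], E[r] = 2.1250, γ^t·E[r] = 2.125000, running G = 2.125000
t=1: π = [0.1875, 0.2031, 0.2031, 0.2031, 0.2031], E[r] = 1.7969, γ^t·E[r] = 1.437500, running G = 3.562500
t=2: π = [0.1738, 0.1992, 0.2266, 0.1992, 0.2012], E[r] = 1.8535, γ^t·E[r] = 1.186250, running G = 4.748750
t=3: π = [0.1719, 0.1968, 0.2283, 0.1965, 0.2065], E[r] = 1.8560, γ^t·E[r] = 0.950250, running G = 5.699000

G = 5.6990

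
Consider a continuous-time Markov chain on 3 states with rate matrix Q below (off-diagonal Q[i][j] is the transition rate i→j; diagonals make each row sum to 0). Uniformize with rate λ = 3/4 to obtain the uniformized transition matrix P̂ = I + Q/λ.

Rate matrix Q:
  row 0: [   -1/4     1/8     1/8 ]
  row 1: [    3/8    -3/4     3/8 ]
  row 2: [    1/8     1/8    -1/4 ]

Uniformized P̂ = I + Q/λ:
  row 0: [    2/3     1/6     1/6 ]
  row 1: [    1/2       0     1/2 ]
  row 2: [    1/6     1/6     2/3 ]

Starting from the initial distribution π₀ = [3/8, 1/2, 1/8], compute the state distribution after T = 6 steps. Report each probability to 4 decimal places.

t=0: π = [0.3750, 0.5000, 0.1250]
t=1: π = [0.5208, 0.0833, 0.3958]
t=2: π = [0.4549, 0.1528, 0.3924]
t=3: π = [0.4450, 0.1412, 0.4138]
t=4: π = [0.4362, 0.1431, 0.4206]
t=5: π = [0.4325, 0.1428, 0.4247]
t=6: π = [0.4305, 0.1429, 0.4266]

π = [0.4305, 0.1429, 0.4266]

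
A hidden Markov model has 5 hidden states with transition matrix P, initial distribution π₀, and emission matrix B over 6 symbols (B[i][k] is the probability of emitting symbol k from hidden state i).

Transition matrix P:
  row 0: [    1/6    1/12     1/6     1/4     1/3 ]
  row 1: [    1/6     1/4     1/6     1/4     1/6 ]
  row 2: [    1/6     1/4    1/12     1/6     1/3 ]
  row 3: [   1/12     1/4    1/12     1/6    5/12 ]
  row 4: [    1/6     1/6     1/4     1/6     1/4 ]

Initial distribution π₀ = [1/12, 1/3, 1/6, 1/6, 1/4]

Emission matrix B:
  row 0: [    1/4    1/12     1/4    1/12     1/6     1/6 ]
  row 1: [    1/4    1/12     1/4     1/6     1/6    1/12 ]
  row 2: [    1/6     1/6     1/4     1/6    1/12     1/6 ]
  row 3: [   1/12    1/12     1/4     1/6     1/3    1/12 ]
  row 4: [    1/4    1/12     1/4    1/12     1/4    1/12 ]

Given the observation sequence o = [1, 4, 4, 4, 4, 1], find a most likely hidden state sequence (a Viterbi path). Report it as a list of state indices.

t=0: δ = [6.944e-03, 2.778e-02, 2.778e-02, 1.389e-02, 2.083e-02]  (obs o_0=1)
t=1: δ = [7.716e-04, 1.157e-03, 4.340e-04, 2.315e-03, 2.315e-03]  ψ = [1, 1, 4, 1, 2]  (obs o_1=4)
t=2: δ = [6.430e-05, 9.645e-05, 4.823e-05, 1.286e-04, 2.411e-04]  ψ = [4, 3, 4, 3, 3]  (obs o_2=4)
t=3: δ = [6.698e-06, 6.698e-06, 5.023e-06, 1.340e-05, 1.507e-05]  ψ = [4, 4, 4, 4, 4]  (obs o_3=4)
t=4: δ = [4.186e-07, 5.582e-07, 3.140e-07, 8.372e-07, 1.395e-06]  ψ = [4, 3, 4, 4, 3]  (obs o_4=4)
t=5: δ = [1.938e-08, 1.938e-08, 5.814e-08, 1.938e-08, 2.907e-08]  ψ = [4, 4, 4, 4, 3]  (obs o_5=1)
backtrack: best end state = 2; path = [1, 3, 4, 3, 4, 2]

path = [1, 3, 4, 3, 4, 2]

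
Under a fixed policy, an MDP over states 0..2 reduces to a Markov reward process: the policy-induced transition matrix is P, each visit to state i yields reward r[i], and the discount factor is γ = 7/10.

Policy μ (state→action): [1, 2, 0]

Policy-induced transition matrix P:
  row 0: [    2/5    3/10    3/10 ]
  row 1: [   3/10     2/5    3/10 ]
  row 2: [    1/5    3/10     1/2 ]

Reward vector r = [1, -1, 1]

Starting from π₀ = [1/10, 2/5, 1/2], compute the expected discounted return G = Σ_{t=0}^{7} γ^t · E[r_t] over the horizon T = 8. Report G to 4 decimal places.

G = 0.9037

t=0: π = [0.1000, 0.4000, 0.5000], E[r] = 0.2000, γ^t·E[r] = 0.200000, running G = 0.200000
t=1: π = [0.2600, 0.3400, 0.4000], E[r] = 0.3200, γ^t·E[r] = 0.224000, running G = 0.424000
t=2: π = [0.2860, 0.3340, 0.3800], E[r] = 0.3320, γ^t·E[r] = 0.162680, running G = 0.586680
t=3: π = [0.2906, 0.3334, 0.3760], E[r] = 0.3332, γ^t·E[r] = 0.114288, running G = 0.700968
t=4: π = [0.2915, 0.3333, 0.3752], E[r] = 0.3333, γ^t·E[r] = 0.080030, running G = 0.780998
t=5: π = [0.2916, 0.3333, 0.3750], E[r] = 0.3333, γ^t·E[r] = 0.056023, running G = 0.837021
t=6: π = [0.2917, 0.3333, 0.3750], E[r] = 0.3333, γ^t·E[r] = 0.039216, running G = 0.876237
t=7: π = [0.2917, 0.3333, 0.3750], E[r] = 0.3333, γ^t·E[r] = 0.027451, running G = 0.903689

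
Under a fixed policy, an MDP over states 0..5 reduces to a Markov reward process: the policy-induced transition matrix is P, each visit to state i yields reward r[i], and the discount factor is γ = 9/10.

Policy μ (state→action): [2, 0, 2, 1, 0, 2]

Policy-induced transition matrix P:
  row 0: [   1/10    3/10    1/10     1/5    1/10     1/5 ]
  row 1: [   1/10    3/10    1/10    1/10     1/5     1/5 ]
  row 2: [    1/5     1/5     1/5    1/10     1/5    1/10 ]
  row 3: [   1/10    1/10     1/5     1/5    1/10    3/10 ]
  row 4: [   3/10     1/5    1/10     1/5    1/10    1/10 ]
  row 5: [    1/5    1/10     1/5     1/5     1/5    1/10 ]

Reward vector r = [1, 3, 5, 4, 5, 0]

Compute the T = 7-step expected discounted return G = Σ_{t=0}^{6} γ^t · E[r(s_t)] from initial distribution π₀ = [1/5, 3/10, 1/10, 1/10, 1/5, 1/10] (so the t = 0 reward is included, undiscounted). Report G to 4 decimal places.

G = 15.3258

t=0: π = [0.2000, 0.3000, 0.1000, 0.1000, 0.2000, 0.1000], E[r] = 3.0000, γ^t·E[r] = 3.000000, running G = 3.000000
t=1: π = [0.1600, 0.2300, 0.1300, 0.1600, 0.1500, 0.1700], E[r] = 2.8900, γ^t·E[r] = 2.601000, running G = 5.601000
t=2: π = [0.1600, 0.2060, 0.1460, 0.1640, 0.1530, 0.1710], E[r] = 2.9290, γ^t·E[r] = 2.372490, running G = 7.973490
t=3: π = [0.1623, 0.2031, 0.1481, 0.1648, 0.1523, 0.1694], E[r] = 2.9328, γ^t·E[r] = 2.138011, running G = 10.111501
t=4: π = [0.1622, 0.2031, 0.1482, 0.1649, 0.1521, 0.1695], E[r] = 2.9325, γ^t·E[r] = 1.924039, running G = 12.035541
t=5: π = [0.1622, 0.2031, 0.1483, 0.1649, 0.1521, 0.1695], E[r] = 2.9327, γ^t·E[r] = 1.731706, running G = 13.767247
t=6: π = [0.1622, 0.2031, 0.1483, 0.1649, 0.1521, 0.1695], E[r] = 2.9327, γ^t·E[r] = 1.558543, running G = 15.325790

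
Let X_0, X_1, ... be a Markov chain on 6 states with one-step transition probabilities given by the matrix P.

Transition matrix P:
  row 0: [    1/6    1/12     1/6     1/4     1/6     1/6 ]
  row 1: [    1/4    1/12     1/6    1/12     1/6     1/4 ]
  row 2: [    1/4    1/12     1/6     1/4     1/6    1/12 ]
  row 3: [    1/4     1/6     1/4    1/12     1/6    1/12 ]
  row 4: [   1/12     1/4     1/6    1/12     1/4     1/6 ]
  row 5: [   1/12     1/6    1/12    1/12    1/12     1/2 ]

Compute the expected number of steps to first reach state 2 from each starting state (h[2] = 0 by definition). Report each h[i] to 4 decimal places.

First-step conditioning: h[2] = 0; for i ≠ 2, h[i] = 1 + Σ_k P[i][k]·h[k].
  h[0] = 1 + 1/6·h[0] + 1/12·h[1] + 1/4·h[3] + 1/6·h[4] + 1/6·h[5]
  h[1] = 1 + 1/4·h[0] + 1/12·h[1] + 1/12·h[3] + 1/6·h[4] + 1/4·h[5]
  h[3] = 1 + 1/4·h[0] + 1/6·h[1] + 1/12·h[3] + 1/6·h[4] + 1/12·h[5]
  h[4] = 1 + 1/12·h[0] + 1/4·h[1] + 1/12·h[3] + 1/4·h[4] + 1/6·h[5]
  h[5] = 1 + 1/12·h[0] + 1/6·h[1] + 1/12·h[3] + 1/12·h[4] + 1/2·h[5]
Solving the 5×5 linear system over states ≠ 2 gives exactly h = [43788/6877, 44904/6877, 0, 40284/6877, 44628/6877, 50172/6877] (h[2] = 0 is the target).

h = [6.3673, 6.5296, 0.0000, 5.8578, 6.4895, 7.2956]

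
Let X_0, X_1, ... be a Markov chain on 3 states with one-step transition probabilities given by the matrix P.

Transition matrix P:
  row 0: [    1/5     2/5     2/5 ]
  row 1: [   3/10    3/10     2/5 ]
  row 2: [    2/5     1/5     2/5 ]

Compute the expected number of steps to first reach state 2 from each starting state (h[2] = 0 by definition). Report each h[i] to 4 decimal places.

First-step conditioning: h[2] = 0; for i ≠ 2, h[i] = 1 + Σ_k P[i][k]·h[k].
  h[0] = 1 + 1/5·h[0] + 2/5·h[1]
  h[1] = 1 + 3/10·h[0] + 3/10·h[1]
Solving the 2×2 linear system over states ≠ 2 gives exactly h = [5/2, 5/2, 0] (h[2] = 0 is the target).

h = [2.5000, 2.5000, 0.0000]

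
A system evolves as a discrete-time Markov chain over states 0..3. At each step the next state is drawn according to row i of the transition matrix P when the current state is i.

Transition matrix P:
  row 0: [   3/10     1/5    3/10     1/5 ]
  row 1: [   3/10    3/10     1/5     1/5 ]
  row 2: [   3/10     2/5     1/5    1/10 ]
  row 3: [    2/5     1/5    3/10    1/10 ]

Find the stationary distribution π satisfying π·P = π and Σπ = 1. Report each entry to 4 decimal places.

Balance equations π_j = Σ_i π_i·P[i][j]:
  π_0 = 3/10·π_0 + 3/10·π_1 + 3/10·π_2 + 2/5·π_3
  π_1 = 1/5·π_0 + 3/10·π_1 + 2/5·π_2 + 1/5·π_3
  π_2 = 3/10·π_0 + 1/5·π_1 + 1/5·π_2 + 3/10·π_3
  normalize: π_0 + π_1 + π_2 + π_3 = 1
Solving the linear system gives exactly π = [351/1111, 28/101, 25/101, 177/1111].

π = [0.3159, 0.2772, 0.2475, 0.1593]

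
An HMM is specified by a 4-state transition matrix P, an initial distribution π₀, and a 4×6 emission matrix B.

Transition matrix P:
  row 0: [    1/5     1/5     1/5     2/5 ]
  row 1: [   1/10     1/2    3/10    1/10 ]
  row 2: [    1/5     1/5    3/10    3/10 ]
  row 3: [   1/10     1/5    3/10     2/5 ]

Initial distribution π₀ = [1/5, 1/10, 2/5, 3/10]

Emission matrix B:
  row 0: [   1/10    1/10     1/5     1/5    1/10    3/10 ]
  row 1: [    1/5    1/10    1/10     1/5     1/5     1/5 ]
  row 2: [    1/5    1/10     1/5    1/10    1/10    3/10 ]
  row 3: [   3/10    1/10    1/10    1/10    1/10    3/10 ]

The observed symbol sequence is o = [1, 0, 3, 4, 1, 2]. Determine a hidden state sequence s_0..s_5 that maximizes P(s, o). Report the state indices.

t=0: δ = [2.000e-02, 1.000e-02, 4.000e-02, 3.000e-02]  (obs o_0=1)
t=1: δ = [8.000e-04, 1.600e-03, 2.400e-03, 3.600e-03]  ψ = [2, 2, 2, 2]  (obs o_1=0)
t=2: δ = [9.600e-05, 1.600e-04, 1.080e-04, 1.440e-04]  ψ = [2, 1, 3, 3]  (obs o_2=3)
t=3: δ = [2.160e-06, 1.600e-05, 4.800e-06, 5.760e-06]  ψ = [2, 1, 1, 3]  (obs o_3=4)
t=4: δ = [1.600e-07, 8.000e-07, 4.800e-07, 2.304e-07]  ψ = [1, 1, 1, 3]  (obs o_4=1)
t=5: δ = [1.920e-08, 4.000e-08, 4.800e-08, 1.440e-08]  ψ = [2, 1, 1, 2]  (obs o_5=2)
backtrack: best end state = 2; path = [2, 1, 1, 1, 1, 2]

path = [2, 1, 1, 1, 1, 2]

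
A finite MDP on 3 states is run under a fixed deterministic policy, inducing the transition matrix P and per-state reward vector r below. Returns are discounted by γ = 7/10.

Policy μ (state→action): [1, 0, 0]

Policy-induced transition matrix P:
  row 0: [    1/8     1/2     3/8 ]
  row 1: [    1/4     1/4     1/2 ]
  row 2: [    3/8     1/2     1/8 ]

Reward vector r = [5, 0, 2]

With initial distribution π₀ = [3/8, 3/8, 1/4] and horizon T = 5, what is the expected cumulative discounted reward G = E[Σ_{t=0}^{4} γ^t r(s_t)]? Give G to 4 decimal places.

G = 5.8317

t=0: π = [0.3750, 0.3750, 0.2500], E[r] = 2.3750, γ^t·E[r] = 2.375000, running G = 2.375000
t=1: π = [0.2344, 0.4063, 0.3594], E[r] = 1.8906, γ^t·E[r] = 1.323438, running G = 3.698438
t=2: π = [0.2656, 0.3984, 0.3359], E[r] = 2.0000, γ^t·E[r] = 0.980000, running G = 4.678438
t=3: π = [0.2588, 0.4004, 0.3408], E[r] = 1.9756, γ^t·E[r] = 0.677626, running G = 5.356063
t=4: π = [0.2603, 0.3999, 0.3398], E[r] = 1.9810, γ^t·E[r] = 0.475628, running G = 5.831691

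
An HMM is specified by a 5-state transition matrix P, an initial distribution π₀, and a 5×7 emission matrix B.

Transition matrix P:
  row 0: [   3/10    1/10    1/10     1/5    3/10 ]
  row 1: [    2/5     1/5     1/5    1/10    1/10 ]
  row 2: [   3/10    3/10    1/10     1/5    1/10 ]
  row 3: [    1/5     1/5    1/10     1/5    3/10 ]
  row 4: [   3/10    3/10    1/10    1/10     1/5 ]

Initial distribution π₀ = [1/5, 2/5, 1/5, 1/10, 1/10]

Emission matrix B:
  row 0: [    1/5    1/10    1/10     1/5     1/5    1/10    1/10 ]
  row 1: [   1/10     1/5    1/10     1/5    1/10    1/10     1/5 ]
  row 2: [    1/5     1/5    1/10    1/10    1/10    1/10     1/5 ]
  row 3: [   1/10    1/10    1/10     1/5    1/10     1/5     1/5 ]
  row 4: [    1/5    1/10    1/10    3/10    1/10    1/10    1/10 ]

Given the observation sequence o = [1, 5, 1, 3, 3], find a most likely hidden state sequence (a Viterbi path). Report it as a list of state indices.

path = [1, 2, 1, 0, 4]

t=0: δ = [2.000e-02, 8.000e-02, 4.000e-02, 1.000e-02, 1.000e-02]  (obs o_0=1)
t=1: δ = [3.200e-03, 1.600e-03, 1.600e-03, 1.600e-03, 8.000e-04]  ψ = [1, 1, 1, 1, 1]  (obs o_1=5)
t=2: δ = [9.600e-05, 9.600e-05, 6.400e-05, 6.400e-05, 9.600e-05]  ψ = [0, 2, 0, 0, 0]  (obs o_2=1)
t=3: δ = [7.680e-06, 5.760e-06, 1.920e-06, 3.840e-06, 8.640e-06]  ψ = [1, 4, 1, 0, 0]  (obs o_3=3)
t=4: δ = [5.184e-07, 5.184e-07, 1.152e-07, 3.072e-07, 6.912e-07]  ψ = [4, 4, 1, 0, 0]  (obs o_4=3)
backtrack: best end state = 4; path = [1, 2, 1, 0, 4]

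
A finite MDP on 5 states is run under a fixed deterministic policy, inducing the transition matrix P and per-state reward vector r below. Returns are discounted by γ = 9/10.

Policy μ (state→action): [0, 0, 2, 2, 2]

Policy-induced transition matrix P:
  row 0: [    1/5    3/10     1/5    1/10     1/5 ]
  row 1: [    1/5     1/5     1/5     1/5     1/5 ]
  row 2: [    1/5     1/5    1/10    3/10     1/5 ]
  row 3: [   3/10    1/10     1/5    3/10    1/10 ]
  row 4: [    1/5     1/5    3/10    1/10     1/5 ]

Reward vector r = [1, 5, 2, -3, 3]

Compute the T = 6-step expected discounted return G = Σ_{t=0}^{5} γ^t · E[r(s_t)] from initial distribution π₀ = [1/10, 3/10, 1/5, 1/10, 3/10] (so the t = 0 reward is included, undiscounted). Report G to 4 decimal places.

t=0: π = [0.1000, 0.3000, 0.2000, 0.1000, 0.3000], E[r] = 2.6000, γ^t·E[r] = 2.600000, running G = 2.600000
t=1: π = [0.2100, 0.2000, 0.2100, 0.1900, 0.1900], E[r] = 1.6300, γ^t·E[r] = 1.467000, running G = 4.067000
t=2: π = [0.2190, 0.2020, 0.1980, 0.2000, 0.1810], E[r] = 1.5680, γ^t·E[r] = 1.270080, running G = 5.337080
t=3: π = [0.2200, 0.2019, 0.1983, 0.1998, 0.1800], E[r] = 1.5667, γ^t·E[r] = 1.142124, running G = 6.479204
t=4: π = [0.2200, 0.2020, 0.1982, 0.1998, 0.1800], E[r] = 1.5671, γ^t·E[r] = 1.028142, running G = 7.507346
t=5: π = [0.2200, 0.2020, 0.1982, 0.1998, 0.1800], E[r] = 1.5671, γ^t·E[r] = 0.925356, running G = 8.432702

G = 8.4327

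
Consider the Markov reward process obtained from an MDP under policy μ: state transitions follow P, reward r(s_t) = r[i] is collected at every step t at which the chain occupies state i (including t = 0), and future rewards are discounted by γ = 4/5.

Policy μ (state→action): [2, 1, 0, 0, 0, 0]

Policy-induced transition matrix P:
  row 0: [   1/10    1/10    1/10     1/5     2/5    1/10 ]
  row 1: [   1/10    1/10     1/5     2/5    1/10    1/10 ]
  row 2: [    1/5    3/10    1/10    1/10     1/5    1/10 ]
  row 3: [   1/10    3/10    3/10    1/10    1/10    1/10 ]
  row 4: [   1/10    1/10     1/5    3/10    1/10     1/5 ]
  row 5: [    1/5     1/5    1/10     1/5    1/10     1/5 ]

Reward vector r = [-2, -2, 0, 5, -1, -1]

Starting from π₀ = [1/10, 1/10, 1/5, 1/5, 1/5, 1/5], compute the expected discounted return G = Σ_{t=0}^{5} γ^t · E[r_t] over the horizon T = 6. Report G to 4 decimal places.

G = 0.5077

t=0: π = [0.1000, 0.1000, 0.2000, 0.2000, 0.2000, 0.2000], E[r] = 0.2000, γ^t·E[r] = 0.200000, running G = 0.200000
t=1: π = [0.1400, 0.2000, 0.1700, 0.2000, 0.1500, 0.1400], E[r] = 0.0300, γ^t·E[r] = 0.024000, running G = 0.224000
t=2: π = [0.1310, 0.1880, 0.1750, 0.2180, 0.1590, 0.1290], E[r] = 0.1640, γ^t·E[r] = 0.104960, running G = 0.328960
t=3: π = [0.1304, 0.1915, 0.1783, 0.2142, 0.1568, 0.1288], E[r] = 0.1416, γ^t·E[r] = 0.072499, running G = 0.401459
t=4: π = [0.1307, 0.1914, 0.1777, 0.2147, 0.1570, 0.1286], E[r] = 0.1440, γ^t·E[r] = 0.058966, running G = 0.460425
t=5: π = [0.1306, 0.1913, 0.1778, 0.2147, 0.1570, 0.1286], E[r] = 0.1442, γ^t·E[r] = 0.047253, running G = 0.507679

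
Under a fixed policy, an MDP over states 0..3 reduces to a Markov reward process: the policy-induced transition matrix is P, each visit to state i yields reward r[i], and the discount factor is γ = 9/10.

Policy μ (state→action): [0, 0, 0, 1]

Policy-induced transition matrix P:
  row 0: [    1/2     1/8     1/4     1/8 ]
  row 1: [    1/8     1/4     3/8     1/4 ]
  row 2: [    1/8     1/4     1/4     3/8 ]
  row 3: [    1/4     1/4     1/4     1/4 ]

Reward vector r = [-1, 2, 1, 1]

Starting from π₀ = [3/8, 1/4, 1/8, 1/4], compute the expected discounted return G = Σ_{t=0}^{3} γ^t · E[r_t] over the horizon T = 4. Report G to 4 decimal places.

G = 2.1193

t=0: π = [0.3750, 0.2500, 0.1250, 0.2500], E[r] = 0.5000, γ^t·E[r] = 0.500000, running G = 0.500000
t=1: π = [0.2969, 0.2031, 0.2813, 0.2188], E[r] = 0.6094, γ^t·E[r] = 0.548438, running G = 1.048438
t=2: π = [0.2637, 0.2129, 0.2754, 0.2480], E[r] = 0.6855, γ^t·E[r] = 0.555293, running G = 1.603730
t=3: π = [0.2549, 0.2170, 0.2766, 0.2515], E[r] = 0.7073, γ^t·E[r] = 0.515604, running G = 2.119334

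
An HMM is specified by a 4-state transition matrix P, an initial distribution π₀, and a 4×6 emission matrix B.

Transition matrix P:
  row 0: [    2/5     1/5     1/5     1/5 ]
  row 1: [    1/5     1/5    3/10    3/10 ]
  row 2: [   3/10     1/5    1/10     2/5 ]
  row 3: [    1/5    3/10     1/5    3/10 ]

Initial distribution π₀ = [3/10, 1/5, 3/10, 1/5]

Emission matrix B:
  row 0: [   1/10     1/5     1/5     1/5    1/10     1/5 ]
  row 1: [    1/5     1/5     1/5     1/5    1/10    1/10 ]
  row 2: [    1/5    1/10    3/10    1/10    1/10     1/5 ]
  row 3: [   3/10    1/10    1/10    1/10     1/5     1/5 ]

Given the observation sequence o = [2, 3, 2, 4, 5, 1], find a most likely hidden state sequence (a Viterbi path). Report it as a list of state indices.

path = [2, 0, 0, 0, 0, 0]

t=0: δ = [6.000e-02, 4.000e-02, 9.000e-02, 2.000e-02]  (obs o_0=2)
t=1: δ = [5.400e-03, 3.600e-03, 1.200e-03, 3.600e-03]  ψ = [2, 2, 0, 2]  (obs o_1=3)
t=2: δ = [4.320e-04, 2.160e-04, 3.240e-04, 1.080e-04]  ψ = [0, 0, 0, 0]  (obs o_2=2)
t=3: δ = [1.728e-05, 8.640e-06, 8.640e-06, 2.592e-05]  ψ = [0, 0, 0, 2]  (obs o_3=4)
t=4: δ = [1.382e-06, 7.776e-07, 1.037e-06, 1.555e-06]  ψ = [0, 3, 3, 3]  (obs o_4=5)
t=5: δ = [1.106e-07, 9.331e-08, 3.110e-08, 4.666e-08]  ψ = [0, 3, 3, 3]  (obs o_5=1)
backtrack: best end state = 0; path = [2, 0, 0, 0, 0, 0]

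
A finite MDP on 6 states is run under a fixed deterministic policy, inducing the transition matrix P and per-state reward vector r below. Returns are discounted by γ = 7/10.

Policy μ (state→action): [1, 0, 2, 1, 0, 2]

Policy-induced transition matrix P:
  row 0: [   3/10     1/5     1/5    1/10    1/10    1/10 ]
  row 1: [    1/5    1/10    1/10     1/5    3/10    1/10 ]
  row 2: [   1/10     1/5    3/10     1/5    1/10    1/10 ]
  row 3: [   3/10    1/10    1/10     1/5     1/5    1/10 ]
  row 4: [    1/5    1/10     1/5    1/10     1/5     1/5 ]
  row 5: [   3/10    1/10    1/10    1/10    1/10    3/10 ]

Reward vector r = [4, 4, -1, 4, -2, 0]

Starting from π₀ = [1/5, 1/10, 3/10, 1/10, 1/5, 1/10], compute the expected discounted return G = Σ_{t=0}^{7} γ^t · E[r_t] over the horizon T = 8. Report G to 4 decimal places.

G = 4.2748

t=0: π = [0.2000, 0.1000, 0.3000, 0.1000, 0.2000, 0.1000], E[r] = 0.9000, γ^t·E[r] = 0.900000, running G = 0.900000
t=1: π = [0.2100, 0.1500, 0.2000, 0.1500, 0.1500, 0.1400], E[r] = 1.5400, γ^t·E[r] = 1.078000, running G = 1.978000
t=2: π = [0.2300, 0.1410, 0.1760, 0.1500, 0.1600, 0.1430], E[r] = 1.5880, γ^t·E[r] = 0.778120, running G = 2.756120
t=3: π = [0.2347, 0.1406, 0.1742, 0.1467, 0.1592, 0.1446], E[r] = 1.5954, γ^t·E[r] = 0.547222, running G = 3.303342
t=4: π = [0.2352, 0.1409, 0.1742, 0.1462, 0.1587, 0.1448], E[r] = 1.5972, γ^t·E[r] = 0.383495, running G = 3.686837
t=5: π = [0.2352, 0.1409, 0.1742, 0.1461, 0.1587, 0.1448], E[r] = 1.5975, γ^t·E[r] = 0.268489, running G = 3.955326
t=6: π = [0.2352, 0.1409, 0.1742, 0.1461, 0.1587, 0.1448], E[r] = 1.5975, γ^t·E[r] = 0.187944, running G = 4.143270
t=7: π = [0.2352, 0.1409, 0.1742, 0.1461, 0.1587, 0.1448], E[r] = 1.5975, γ^t·E[r] = 0.131560, running G = 4.274831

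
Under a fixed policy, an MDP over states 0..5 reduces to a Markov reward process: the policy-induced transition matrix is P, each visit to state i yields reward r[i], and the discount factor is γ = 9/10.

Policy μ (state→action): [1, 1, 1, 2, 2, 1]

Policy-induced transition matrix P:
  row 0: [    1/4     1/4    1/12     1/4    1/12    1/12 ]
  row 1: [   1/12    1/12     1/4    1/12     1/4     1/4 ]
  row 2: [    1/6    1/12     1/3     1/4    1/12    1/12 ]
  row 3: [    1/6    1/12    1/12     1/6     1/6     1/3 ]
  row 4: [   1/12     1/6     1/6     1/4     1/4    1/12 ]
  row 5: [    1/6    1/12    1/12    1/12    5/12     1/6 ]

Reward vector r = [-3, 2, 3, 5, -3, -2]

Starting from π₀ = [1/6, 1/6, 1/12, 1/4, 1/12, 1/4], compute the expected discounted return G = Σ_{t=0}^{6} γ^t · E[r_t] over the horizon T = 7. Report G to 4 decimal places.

G = 1.3202

t=0: π = [0.1667, 0.1667, 0.0833, 0.2500, 0.0833, 0.2500], E[r] = 0.5833, γ^t·E[r] = 0.583333, running G = 0.583333
t=1: π = [0.1597, 0.1181, 0.1389, 0.1597, 0.2292, 0.1944], E[r] = -0.1042, γ^t·E[r] = -0.093750, running G = 0.489583
t=2: π = [0.1510, 0.1291, 0.1568, 0.1846, 0.2193, 0.1591], E[r] = 0.2222, γ^t·E[r] = 0.180000, running G = 0.669583
t=3: π = [0.1502, 0.1268, 0.1623, 0.1866, 0.2098, 0.1643], E[r] = 0.2648, γ^t·E[r] = 0.193043, running G = 0.862626
t=4: π = [0.1511, 0.1259, 0.1625, 0.1859, 0.2097, 0.1648], E[r] = 0.2568, γ^t·E[r] = 0.168502, running G = 1.031128
t=5: π = [0.1513, 0.1260, 0.1624, 0.1861, 0.2097, 0.1645], E[r] = 0.2575, γ^t·E[r] = 0.152080, running G = 1.183209
t=6: π = [0.1513, 0.1260, 0.1624, 0.1861, 0.2096, 0.1646], E[r] = 0.2577, γ^t·E[r] = 0.136974, running G = 1.320183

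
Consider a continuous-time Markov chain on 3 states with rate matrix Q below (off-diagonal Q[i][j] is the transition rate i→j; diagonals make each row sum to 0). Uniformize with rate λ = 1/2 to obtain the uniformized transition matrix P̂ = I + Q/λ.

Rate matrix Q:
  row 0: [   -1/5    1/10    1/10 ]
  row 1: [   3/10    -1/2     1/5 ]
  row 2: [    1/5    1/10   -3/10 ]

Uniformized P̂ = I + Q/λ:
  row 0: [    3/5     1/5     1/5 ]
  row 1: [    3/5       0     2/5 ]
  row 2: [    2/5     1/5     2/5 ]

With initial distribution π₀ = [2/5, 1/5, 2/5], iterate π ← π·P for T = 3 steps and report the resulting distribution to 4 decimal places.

t=0: π = [0.4000, 0.2000, 0.4000]
t=1: π = [0.5200, 0.1600, 0.3200]
t=2: π = [0.5360, 0.1680, 0.2960]
t=3: π = [0.5408, 0.1664, 0.2928]

π = [0.5408, 0.1664, 0.2928]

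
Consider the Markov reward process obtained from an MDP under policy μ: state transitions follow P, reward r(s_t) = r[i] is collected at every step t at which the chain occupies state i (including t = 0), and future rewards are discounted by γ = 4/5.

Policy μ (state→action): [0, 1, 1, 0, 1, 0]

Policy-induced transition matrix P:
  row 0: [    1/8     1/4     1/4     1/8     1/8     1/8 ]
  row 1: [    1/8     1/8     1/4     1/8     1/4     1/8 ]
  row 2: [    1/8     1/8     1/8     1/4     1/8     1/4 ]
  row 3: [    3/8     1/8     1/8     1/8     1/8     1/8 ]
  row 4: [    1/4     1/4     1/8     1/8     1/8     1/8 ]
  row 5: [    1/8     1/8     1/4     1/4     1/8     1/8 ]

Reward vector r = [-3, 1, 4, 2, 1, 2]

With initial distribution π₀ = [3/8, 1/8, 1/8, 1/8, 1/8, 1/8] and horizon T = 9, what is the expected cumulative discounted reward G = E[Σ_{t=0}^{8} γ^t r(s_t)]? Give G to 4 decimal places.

G = 3.9865

t=0: π = [0.3750, 0.1250, 0.1250, 0.1250, 0.1250, 0.1250], E[r] = 0.1250, γ^t·E[r] = 0.125000, running G = 0.125000
t=1: π = [0.1719, 0.1875, 0.2031, 0.1563, 0.1406, 0.1406], E[r] = 1.2188, γ^t·E[r] = 0.975000, running G = 1.100000
t=2: π = [0.1816, 0.1641, 0.1875, 0.1680, 0.1484, 0.1504], E[r] = 1.1543, γ^t·E[r] = 0.738750, running G = 1.838750
t=3: π = [0.1855, 0.1663, 0.1870, 0.1672, 0.1455, 0.1484], E[r] = 1.1345, γ^t·E[r] = 0.580875, running G = 2.419625
t=4: π = [0.1850, 0.1664, 0.1875, 0.1669, 0.1458, 0.1484], E[r] = 1.1379, γ^t·E[r] = 0.466088, running G = 2.885713
t=5: π = [0.1850, 0.1663, 0.1875, 0.1670, 0.1458, 0.1484], E[r] = 1.1380, γ^t·E[r] = 0.372905, running G = 3.258618
t=6: π = [0.1850, 0.1663, 0.1875, 0.1670, 0.1458, 0.1484], E[r] = 1.1379, γ^t·E[r] = 0.298304, running G = 3.556922
t=7: π = [0.1850, 0.1663, 0.1875, 0.1670, 0.1458, 0.1484], E[r] = 1.1379, γ^t·E[r] = 0.238644, running G = 3.795565
t=8: π = [0.1850, 0.1663, 0.1875, 0.1670, 0.1458, 0.1484], E[r] = 1.1379, γ^t·E[r] = 0.190915, running G = 3.986480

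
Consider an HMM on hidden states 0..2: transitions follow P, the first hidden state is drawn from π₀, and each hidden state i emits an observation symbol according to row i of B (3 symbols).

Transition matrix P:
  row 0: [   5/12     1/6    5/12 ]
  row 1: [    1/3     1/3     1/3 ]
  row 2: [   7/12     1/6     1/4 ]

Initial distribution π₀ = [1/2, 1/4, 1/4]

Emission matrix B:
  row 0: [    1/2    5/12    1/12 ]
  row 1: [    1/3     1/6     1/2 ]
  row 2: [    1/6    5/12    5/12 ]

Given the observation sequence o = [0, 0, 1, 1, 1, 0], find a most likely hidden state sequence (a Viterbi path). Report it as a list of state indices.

t=0: δ = [2.500e-01, 8.333e-02, 4.167e-02]  (obs o_0=0)
t=1: δ = [5.208e-02, 1.389e-02, 1.736e-02]  ψ = [0, 0, 0]  (obs o_1=0)
t=2: δ = [9.042e-03, 1.447e-03, 9.042e-03]  ψ = [0, 0, 0]  (obs o_2=1)
t=3: δ = [2.198e-03, 2.512e-04, 1.570e-03]  ψ = [2, 0, 0]  (obs o_3=1)
t=4: δ = [3.816e-04, 6.105e-05, 3.816e-04]  ψ = [0, 0, 0]  (obs o_4=1)
t=5: δ = [1.113e-04, 2.120e-05, 2.650e-05]  ψ = [2, 0, 0]  (obs o_5=0)
backtrack: best end state = 0; path = [0, 0, 2, 0, 2, 0]

path = [0, 0, 2, 0, 2, 0]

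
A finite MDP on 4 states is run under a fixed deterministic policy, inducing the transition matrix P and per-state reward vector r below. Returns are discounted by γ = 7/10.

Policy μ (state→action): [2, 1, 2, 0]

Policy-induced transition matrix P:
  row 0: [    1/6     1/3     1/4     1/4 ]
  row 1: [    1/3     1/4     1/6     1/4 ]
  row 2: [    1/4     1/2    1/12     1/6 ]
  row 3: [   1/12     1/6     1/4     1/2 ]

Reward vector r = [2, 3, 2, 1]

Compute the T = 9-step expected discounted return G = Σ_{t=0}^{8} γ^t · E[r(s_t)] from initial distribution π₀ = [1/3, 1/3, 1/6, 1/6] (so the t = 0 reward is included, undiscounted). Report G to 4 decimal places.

t=0: π = [0.3333, 0.3333, 0.1667, 0.1667], E[r] = 2.1667, γ^t·E[r] = 2.166667, running G = 2.166667
t=1: π = [0.2222, 0.3056, 0.1944, 0.2778], E[r] = 2.0278, γ^t·E[r] = 1.419444, running G = 3.586111
t=2: π = [0.2106, 0.2940, 0.1921, 0.3032], E[r] = 1.9907, γ^t·E[r] = 0.975463, running G = 4.561574
t=3: π = [0.2064, 0.2903, 0.1935, 0.3098], E[r] = 1.9805, γ^t·E[r] = 0.679317, running G = 5.240891
t=4: π = [0.2054, 0.2898, 0.1936, 0.3113], E[r] = 1.9784, γ^t·E[r] = 0.475020, running G = 5.715912
t=5: π = [0.2051, 0.2896, 0.1936, 0.3117], E[r] = 1.9779, γ^t·E[r] = 0.332419, running G = 6.048330
t=6: π = [0.2051, 0.2895, 0.1936, 0.3118], E[r] = 1.9777, γ^t·E[r] = 0.232678, running G = 6.281008
t=7: π = [0.2051, 0.2895, 0.1936, 0.3118], E[r] = 1.9777, γ^t·E[r] = 0.162872, running G = 6.443879
t=8: π = [0.2051, 0.2895, 0.1936, 0.3118], E[r] = 1.9777, γ^t·E[r] = 0.114010, running G = 6.557889

G = 6.5579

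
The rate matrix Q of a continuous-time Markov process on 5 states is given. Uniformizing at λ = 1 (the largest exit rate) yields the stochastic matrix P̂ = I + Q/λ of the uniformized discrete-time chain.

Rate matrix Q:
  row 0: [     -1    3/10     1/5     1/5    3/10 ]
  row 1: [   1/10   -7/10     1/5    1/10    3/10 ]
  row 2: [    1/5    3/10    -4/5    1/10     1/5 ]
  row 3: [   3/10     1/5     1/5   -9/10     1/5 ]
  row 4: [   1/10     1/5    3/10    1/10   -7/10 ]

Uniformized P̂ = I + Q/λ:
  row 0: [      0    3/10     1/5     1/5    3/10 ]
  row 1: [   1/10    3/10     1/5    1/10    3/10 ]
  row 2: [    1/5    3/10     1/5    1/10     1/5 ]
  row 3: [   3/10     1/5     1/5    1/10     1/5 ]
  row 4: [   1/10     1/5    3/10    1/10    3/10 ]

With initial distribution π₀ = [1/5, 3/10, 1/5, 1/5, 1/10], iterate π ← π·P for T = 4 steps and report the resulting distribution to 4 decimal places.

π = [0.1321, 0.2621, 0.2266, 0.1132, 0.2660]

t=0: π = [0.2000, 0.3000, 0.2000, 0.2000, 0.1000]
t=1: π = [0.1400, 0.2700, 0.2100, 0.1200, 0.2600]
t=2: π = [0.1310, 0.2620, 0.2260, 0.1140, 0.2670]
t=3: π = [0.1323, 0.2619, 0.2267, 0.1131, 0.2660]
t=4: π = [0.1321, 0.2621, 0.2266, 0.1132, 0.2660]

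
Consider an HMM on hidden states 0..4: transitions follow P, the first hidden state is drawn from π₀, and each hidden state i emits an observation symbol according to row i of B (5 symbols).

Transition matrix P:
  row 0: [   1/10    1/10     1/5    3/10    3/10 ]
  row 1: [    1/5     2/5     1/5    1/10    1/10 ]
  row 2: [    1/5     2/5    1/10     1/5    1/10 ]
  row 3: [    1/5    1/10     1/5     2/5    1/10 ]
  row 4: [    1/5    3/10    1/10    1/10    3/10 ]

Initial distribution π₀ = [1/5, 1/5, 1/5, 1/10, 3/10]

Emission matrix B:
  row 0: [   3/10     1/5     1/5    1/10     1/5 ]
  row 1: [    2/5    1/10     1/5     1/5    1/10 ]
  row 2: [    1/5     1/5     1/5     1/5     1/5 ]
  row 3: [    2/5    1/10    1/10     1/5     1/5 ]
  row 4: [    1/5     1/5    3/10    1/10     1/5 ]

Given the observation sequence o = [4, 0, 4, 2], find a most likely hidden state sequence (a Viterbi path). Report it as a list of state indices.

t=0: δ = [4.000e-02, 2.000e-02, 4.000e-02, 2.000e-02, 6.000e-02]  (obs o_0=4)
t=1: δ = [3.600e-03, 7.200e-03, 1.600e-03, 4.800e-03, 3.600e-03]  ψ = [4, 4, 0, 0, 4]  (obs o_1=0)
t=2: δ = [2.880e-04, 2.880e-04, 2.880e-04, 3.840e-04, 2.160e-04]  ψ = [1, 1, 1, 3, 0]  (obs o_2=4)
t=3: δ = [1.536e-05, 2.304e-05, 1.536e-05, 1.536e-05, 2.592e-05]  ψ = [3, 1, 3, 3, 0]  (obs o_3=2)
backtrack: best end state = 4; path = [4, 1, 0, 4]

path = [4, 1, 0, 4]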